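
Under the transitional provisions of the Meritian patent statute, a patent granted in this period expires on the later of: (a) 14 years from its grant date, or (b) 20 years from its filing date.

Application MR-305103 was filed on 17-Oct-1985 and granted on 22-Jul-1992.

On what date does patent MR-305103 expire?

(a) grant + 14 years → 22 July 2006.
(b) filing + 20 years → 17 October 2005.
Later of the two: 22 July 2006.

July 22, 2006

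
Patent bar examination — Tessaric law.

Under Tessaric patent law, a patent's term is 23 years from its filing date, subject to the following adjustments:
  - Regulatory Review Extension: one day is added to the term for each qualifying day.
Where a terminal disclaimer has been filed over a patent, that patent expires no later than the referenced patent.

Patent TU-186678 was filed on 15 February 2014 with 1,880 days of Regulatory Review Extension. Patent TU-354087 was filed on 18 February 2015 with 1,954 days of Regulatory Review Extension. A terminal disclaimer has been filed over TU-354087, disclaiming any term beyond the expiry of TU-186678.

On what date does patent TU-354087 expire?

2042-04-10

Natural term of TU-354087:
  Base: filing + 23 years → 18 February 2038.
  Regulatory Review Extension: +1954 days → 26 June 2043.
Expiry of referenced patent TU-186678:
  Base: filing + 23 years → 15 February 2037.
  Regulatory Review Extension: +1880 days → 10 April 2042.
Terminal disclaimer: TU-354087 expires on the earlier of 26 June 2043 and 10 April 2042.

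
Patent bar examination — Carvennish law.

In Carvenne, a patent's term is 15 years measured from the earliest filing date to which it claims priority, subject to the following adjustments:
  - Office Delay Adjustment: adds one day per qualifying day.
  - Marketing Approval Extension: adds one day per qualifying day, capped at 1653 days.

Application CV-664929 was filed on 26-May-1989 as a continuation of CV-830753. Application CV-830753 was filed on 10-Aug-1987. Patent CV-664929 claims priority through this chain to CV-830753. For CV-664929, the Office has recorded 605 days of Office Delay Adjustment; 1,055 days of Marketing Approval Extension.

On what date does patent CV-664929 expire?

Earliest priority filing: 10 August 1987.
Base term: 10 August 1987 + 15 years → 10 August 2002.
Office Delay Adjustment: +605 days → 6 April 2004.
Marketing Approval Extension: 1055 days (within the 1653-day cap) → +1055 days → 25 February 2007.

2007-02-25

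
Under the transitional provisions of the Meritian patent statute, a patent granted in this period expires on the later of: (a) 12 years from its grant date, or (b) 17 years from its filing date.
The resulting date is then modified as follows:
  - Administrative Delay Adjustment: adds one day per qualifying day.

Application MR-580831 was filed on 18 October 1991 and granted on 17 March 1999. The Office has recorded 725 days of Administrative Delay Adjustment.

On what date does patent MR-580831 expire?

March 11, 2013

(a) grant + 12 years → 17 March 2011.
(b) filing + 17 years → 18 October 2008.
Later of the two: 17 March 2011.
Administrative Delay Adjustment: +725 days → 11 March 2013.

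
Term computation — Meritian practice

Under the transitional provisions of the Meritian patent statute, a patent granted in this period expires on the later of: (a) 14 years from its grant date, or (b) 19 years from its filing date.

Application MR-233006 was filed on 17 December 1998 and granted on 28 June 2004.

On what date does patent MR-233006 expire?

June 28, 2018

(a) grant + 14 years → 28 June 2018.
(b) filing + 19 years → 17 December 2017.
Later of the two: 28 June 2018.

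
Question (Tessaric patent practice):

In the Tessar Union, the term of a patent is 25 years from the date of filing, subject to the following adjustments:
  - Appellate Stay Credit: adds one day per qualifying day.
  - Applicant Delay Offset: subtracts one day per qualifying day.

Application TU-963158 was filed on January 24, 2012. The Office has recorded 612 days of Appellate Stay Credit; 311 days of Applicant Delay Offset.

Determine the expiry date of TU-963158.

2037-11-21

Base term: filing date + 25 years → 24 January 2037.
Appellate Stay Credit: +612 days → 28 September 2038.
Applicant Delay Offset: −311 days → 21 November 2037.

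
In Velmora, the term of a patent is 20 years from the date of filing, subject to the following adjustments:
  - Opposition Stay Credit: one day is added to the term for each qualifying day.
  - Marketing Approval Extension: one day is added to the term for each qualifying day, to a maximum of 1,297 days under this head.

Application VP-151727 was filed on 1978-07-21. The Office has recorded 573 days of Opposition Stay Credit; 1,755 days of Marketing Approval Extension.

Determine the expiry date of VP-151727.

Base term: filing date + 20 years → 21 July 1998.
Opposition Stay Credit: +573 days → 14 February 2000.
Marketing Approval Extension: 1755 days claimed exceeds the 1297-day cap, so +1297 days → 3 September 2003.

September 3, 2003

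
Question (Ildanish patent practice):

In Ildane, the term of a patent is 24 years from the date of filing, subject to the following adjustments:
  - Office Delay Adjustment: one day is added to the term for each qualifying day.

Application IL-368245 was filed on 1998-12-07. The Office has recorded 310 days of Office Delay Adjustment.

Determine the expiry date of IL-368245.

Base term: filing date + 24 years → 7 December 2022.
Office Delay Adjustment: +310 days → 13 October 2023.

2023-10-13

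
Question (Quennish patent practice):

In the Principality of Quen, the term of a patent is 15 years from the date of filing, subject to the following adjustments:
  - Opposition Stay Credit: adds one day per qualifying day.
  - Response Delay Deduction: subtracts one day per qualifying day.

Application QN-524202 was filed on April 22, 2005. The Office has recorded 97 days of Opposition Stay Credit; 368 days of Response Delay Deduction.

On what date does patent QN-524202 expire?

July 26, 2019

Base term: filing date + 15 years → 22 April 2020.
Opposition Stay Credit: +97 days → 28 July 2020.
Response Delay Deduction: −368 days → 26 July 2019.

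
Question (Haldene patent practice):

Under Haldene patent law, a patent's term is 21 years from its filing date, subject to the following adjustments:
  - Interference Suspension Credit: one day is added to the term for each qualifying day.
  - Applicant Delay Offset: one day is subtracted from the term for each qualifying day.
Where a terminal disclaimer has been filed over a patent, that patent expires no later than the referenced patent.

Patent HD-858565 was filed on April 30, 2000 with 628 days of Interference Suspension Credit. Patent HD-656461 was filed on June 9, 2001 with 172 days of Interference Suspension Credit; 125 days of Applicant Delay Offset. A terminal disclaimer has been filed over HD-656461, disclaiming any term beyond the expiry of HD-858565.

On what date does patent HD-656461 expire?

2022-07-26

Natural term of HD-656461:
  Base: filing + 21 years → 9 June 2022.
  Interference Suspension Credit: +172 days → 28 November 2022.
  Applicant Delay Offset: −125 days → 26 July 2022.
Expiry of referenced patent HD-858565:
  Base: filing + 21 years → 30 April 2021.
  Interference Suspension Credit: +628 days → 18 January 2023.
Terminal disclaimer: HD-656461 expires on the earlier of 26 July 2022 and 18 January 2023.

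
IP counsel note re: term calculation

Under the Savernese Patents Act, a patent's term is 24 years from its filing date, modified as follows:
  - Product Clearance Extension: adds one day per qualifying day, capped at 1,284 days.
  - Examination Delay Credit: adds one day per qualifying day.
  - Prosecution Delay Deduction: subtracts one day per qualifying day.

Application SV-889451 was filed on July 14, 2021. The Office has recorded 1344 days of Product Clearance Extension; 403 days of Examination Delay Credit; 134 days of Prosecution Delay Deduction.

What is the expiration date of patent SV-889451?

Base term: filing date + 24 years → 14 July 2045.
Product Clearance Extension: 1344 days claimed exceeds the 1284-day cap, so +1284 days → 18 January 2049.
Examination Delay Credit: +403 days → 25 February 2050.
Prosecution Delay Deduction: −134 days → 14 October 2049.

October 14, 2049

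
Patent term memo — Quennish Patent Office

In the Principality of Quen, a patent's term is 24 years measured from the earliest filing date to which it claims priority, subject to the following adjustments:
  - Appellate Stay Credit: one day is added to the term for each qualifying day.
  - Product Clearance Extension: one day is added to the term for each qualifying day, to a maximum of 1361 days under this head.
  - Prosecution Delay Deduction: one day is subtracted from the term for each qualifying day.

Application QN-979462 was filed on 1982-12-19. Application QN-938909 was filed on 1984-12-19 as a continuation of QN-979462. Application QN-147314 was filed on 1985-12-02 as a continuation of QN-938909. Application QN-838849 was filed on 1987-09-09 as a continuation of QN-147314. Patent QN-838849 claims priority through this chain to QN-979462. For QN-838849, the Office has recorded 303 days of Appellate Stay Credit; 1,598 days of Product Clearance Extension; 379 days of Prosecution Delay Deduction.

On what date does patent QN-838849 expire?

Earliest priority filing: 19 December 1982.
Base term: 19 December 1982 + 24 years → 19 December 2006.
Appellate Stay Credit: +303 days → 18 October 2007.
Product Clearance Extension: 1598 days claimed exceeds the 1361-day cap, so +1361 days → 10 July 2011.
Prosecution Delay Deduction: −379 days → 26 June 2010.

2010-06-26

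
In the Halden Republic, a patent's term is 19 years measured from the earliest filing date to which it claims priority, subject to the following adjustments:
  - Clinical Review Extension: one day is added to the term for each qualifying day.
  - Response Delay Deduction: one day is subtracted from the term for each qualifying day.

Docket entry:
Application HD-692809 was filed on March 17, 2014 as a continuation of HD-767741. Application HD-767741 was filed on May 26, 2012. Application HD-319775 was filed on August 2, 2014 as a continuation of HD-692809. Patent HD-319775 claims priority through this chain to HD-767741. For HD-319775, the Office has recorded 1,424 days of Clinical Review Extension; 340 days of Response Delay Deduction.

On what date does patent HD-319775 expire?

Earliest priority filing: 26 May 2012.
Base term: 26 May 2012 + 19 years → 26 May 2031.
Clinical Review Extension: +1424 days → 19 April 2035.
Response Delay Deduction: −340 days → 14 May 2034.

May 14, 2034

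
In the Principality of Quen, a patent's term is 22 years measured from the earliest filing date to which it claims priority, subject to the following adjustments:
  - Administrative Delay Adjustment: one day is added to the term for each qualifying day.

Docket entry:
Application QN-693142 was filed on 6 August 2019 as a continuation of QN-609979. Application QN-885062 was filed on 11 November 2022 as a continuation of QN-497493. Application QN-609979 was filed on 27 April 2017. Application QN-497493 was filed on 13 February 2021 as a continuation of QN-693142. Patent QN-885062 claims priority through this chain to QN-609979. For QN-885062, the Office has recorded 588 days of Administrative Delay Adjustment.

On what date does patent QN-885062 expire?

Earliest priority filing: 27 April 2017.
Base term: 27 April 2017 + 22 years → 27 April 2039.
Administrative Delay Adjustment: +588 days → 5 December 2040.

December 5, 2040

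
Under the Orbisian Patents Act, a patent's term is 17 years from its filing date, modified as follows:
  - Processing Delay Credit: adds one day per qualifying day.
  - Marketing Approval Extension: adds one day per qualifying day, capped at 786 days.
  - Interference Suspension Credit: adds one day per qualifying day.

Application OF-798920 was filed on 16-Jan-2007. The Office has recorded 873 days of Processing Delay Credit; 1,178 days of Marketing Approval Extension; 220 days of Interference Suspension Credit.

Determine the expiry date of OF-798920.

2029-03-09

Base term: filing date + 17 years → 16 January 2024.
Processing Delay Credit: +873 days → 7 June 2026.
Marketing Approval Extension: 1178 days claimed exceeds the 786-day cap, so +786 days → 1 August 2028.
Interference Suspension Credit: +220 days → 9 March 2029.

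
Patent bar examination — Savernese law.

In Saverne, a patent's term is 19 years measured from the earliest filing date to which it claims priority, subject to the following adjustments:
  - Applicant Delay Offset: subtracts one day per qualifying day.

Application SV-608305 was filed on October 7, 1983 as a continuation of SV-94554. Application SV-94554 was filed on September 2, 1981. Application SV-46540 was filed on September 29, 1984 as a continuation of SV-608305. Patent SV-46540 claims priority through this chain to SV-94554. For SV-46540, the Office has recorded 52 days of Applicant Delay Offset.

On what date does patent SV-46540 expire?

Earliest priority filing: 2 September 1981.
Base term: 2 September 1981 + 19 years → 2 September 2000.
Applicant Delay Offset: −52 days → 12 July 2000.

July 12, 2000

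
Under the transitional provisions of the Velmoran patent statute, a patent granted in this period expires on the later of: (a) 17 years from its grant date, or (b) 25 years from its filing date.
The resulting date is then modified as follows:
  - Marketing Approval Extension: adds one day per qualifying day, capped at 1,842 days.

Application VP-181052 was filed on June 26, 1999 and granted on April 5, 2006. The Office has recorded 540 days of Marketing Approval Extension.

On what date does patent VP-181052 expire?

December 18, 2025

(a) grant + 17 years → 5 April 2023.
(b) filing + 25 years → 26 June 2024.
Later of the two: 26 June 2024.
Marketing Approval Extension: 540 days (within the 1842-day cap) → +540 days → 18 December 2025.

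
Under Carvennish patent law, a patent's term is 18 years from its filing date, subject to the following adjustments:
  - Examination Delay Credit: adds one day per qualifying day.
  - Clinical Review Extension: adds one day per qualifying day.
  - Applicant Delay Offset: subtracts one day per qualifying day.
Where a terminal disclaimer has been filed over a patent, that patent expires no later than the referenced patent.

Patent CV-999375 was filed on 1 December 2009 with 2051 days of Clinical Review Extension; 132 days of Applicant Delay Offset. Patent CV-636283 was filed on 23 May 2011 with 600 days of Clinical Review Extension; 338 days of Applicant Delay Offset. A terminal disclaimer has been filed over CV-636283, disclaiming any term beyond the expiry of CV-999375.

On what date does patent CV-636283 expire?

Natural term of CV-636283:
  Base: filing + 18 years → 23 May 2029.
  Clinical Review Extension: +600 days → 13 January 2031.
  Applicant Delay Offset: −338 days → 9 February 2030.
Expiry of referenced patent CV-999375:
  Base: filing + 18 years → 1 December 2027.
  Clinical Review Extension: +2051 days → 13 July 2033.
  Applicant Delay Offset: −132 days → 3 March 2033.
Terminal disclaimer: CV-636283 expires on the earlier of 9 February 2030 and 3 March 2033.

2030-02-09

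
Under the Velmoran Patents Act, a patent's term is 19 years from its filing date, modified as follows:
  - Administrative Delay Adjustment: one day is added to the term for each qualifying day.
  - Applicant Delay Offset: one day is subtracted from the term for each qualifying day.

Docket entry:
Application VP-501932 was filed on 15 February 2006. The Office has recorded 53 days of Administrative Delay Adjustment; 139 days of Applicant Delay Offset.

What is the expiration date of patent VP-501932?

Base term: filing date + 19 years → 15 February 2025.
Administrative Delay Adjustment: +53 days → 9 April 2025.
Applicant Delay Offset: −139 days → 21 November 2024.

November 21, 2024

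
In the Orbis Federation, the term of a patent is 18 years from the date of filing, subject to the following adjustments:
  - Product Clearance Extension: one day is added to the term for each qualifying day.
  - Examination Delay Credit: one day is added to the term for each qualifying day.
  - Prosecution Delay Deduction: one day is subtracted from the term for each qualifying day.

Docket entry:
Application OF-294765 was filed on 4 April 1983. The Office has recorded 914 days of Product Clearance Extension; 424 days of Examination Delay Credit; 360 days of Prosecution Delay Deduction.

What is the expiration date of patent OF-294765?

2003-12-08

Base term: filing date + 18 years → 4 April 2001.
Product Clearance Extension: +914 days → 5 October 2003.
Examination Delay Credit: +424 days → 2 December 2004.
Prosecution Delay Deduction: −360 days → 8 December 2003.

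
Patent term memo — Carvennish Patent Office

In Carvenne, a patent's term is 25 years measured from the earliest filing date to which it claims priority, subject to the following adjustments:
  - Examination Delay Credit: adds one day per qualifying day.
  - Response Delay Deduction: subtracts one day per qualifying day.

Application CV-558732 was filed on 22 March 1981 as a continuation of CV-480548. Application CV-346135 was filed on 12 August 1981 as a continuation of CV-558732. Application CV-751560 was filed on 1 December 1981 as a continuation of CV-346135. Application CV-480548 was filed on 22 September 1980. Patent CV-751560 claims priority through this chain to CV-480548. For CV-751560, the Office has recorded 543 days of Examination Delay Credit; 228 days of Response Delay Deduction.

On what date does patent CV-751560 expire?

Earliest priority filing: 22 September 1980.
Base term: 22 September 1980 + 25 years → 22 September 2005.
Examination Delay Credit: +543 days → 19 March 2007.
Response Delay Deduction: −228 days → 3 August 2006.

2006-08-03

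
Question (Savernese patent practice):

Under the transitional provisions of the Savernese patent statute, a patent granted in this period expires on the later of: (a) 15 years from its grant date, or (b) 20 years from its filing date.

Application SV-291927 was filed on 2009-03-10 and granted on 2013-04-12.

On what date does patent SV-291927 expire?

2029-03-10

(a) grant + 15 years → 12 April 2028.
(b) filing + 20 years → 10 March 2029.
Later of the two: 10 March 2029.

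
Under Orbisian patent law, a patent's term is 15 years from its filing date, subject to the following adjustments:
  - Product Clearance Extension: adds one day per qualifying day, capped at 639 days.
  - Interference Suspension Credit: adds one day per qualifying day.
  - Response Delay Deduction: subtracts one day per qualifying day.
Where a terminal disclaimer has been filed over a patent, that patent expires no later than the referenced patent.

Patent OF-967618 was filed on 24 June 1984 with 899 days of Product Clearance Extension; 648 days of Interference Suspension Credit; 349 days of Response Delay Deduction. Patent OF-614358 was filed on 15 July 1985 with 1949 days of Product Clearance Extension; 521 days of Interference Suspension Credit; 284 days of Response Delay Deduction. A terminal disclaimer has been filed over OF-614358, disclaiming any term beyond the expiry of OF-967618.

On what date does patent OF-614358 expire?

2002-01-17

Natural term of OF-614358:
  Base: filing + 15 years → 15 July 2000.
  Product Clearance Extension: 1949 days claimed exceeds the 639-day cap, so +639 days → 15 April 2002.
  Interference Suspension Credit: +521 days → 18 September 2003.
  Response Delay Deduction: −284 days → 8 December 2002.
Expiry of referenced patent OF-967618:
  Base: filing + 15 years → 24 June 1999.
  Product Clearance Extension: 899 days claimed exceeds the 639-day cap, so +639 days → 24 March 2001.
  Interference Suspension Credit: +648 days → 1 January 2003.
  Response Delay Deduction: −349 days → 17 January 2002.
Terminal disclaimer: OF-614358 expires on the earlier of 8 December 2002 and 17 January 2002.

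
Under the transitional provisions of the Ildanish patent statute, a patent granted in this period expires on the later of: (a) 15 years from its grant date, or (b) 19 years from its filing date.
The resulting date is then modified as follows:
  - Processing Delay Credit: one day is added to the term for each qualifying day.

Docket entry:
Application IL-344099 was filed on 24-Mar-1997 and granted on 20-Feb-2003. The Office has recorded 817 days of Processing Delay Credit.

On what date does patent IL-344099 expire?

2020-05-17

(a) grant + 15 years → 20 February 2018.
(b) filing + 19 years → 24 March 2016.
Later of the two: 20 February 2018.
Processing Delay Credit: +817 days → 17 May 2020.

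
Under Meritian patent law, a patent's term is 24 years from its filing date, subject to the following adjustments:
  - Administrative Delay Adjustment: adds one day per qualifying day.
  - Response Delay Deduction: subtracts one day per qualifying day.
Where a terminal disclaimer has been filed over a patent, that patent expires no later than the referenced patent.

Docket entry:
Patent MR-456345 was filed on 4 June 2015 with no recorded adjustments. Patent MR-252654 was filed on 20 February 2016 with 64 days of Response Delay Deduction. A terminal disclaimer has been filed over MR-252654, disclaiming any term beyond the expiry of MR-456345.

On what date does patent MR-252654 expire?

Natural term of MR-252654:
  Base: filing + 24 years → 20 February 2040.
  Response Delay Deduction: −64 days → 18 December 2039.
Expiry of referenced patent MR-456345:
  Base: filing + 24 years → 4 June 2039.
Terminal disclaimer: MR-252654 expires on the earlier of 18 December 2039 and 4 June 2039.

June 4, 2039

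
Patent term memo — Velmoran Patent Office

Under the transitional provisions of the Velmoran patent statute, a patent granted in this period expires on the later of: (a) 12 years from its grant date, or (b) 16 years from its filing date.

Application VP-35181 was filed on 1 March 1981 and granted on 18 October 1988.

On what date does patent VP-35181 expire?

(a) grant + 12 years → 18 October 2000.
(b) filing + 16 years → 1 March 1997.
Later of the two: 18 October 2000.

2000-10-18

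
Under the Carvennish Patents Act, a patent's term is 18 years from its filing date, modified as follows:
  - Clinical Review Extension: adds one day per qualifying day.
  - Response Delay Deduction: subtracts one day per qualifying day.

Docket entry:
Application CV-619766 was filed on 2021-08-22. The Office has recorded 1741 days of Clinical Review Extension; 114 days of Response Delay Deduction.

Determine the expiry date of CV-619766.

2044-02-04

Base term: filing date + 18 years → 22 August 2039.
Clinical Review Extension: +1741 days → 28 May 2044.
Response Delay Deduction: −114 days → 4 February 2044.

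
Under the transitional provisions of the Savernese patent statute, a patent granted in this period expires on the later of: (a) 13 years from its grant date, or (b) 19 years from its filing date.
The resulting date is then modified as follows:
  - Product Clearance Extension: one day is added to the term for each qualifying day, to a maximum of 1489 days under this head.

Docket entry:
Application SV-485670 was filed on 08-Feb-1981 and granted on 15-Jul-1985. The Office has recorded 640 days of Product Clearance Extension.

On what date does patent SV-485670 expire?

(a) grant + 13 years → 15 July 1998.
(b) filing + 19 years → 8 February 2000.
Later of the two: 8 February 2000.
Product Clearance Extension: 640 days (within the 1489-day cap) → +640 days → 9 November 2001.

2001-11-09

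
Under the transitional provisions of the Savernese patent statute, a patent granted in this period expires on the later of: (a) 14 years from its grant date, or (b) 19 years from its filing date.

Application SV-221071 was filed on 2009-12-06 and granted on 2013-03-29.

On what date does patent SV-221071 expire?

(a) grant + 14 years → 29 March 2027.
(b) filing + 19 years → 6 December 2028.
Later of the two: 6 December 2028.

December 6, 2028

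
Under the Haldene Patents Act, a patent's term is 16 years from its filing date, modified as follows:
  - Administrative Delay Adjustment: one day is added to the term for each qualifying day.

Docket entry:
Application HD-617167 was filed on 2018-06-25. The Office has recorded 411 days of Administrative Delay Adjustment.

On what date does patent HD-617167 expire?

Base term: filing date + 16 years → 25 June 2034.
Administrative Delay Adjustment: +411 days → 10 August 2035.

2035-08-10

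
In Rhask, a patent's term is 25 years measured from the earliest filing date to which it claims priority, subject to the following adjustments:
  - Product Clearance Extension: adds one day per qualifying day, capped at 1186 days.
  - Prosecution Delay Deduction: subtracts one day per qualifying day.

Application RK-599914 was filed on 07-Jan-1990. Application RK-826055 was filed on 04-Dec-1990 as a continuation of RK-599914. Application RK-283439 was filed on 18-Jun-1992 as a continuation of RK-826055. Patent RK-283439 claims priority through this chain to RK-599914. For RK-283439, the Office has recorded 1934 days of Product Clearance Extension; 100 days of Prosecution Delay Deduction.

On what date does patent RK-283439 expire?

Earliest priority filing: 7 January 1990.
Base term: 7 January 1990 + 25 years → 7 January 2015.
Product Clearance Extension: 1934 days claimed exceeds the 1186-day cap, so +1186 days → 7 April 2018.
Prosecution Delay Deduction: −100 days → 28 December 2017.

December 28, 2017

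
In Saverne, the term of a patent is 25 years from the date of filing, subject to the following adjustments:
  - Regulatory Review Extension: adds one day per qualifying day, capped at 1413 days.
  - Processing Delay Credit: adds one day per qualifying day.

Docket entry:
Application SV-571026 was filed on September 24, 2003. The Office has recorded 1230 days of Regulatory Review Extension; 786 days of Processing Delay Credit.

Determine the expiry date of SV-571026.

Base term: filing date + 25 years → 24 September 2028.
Regulatory Review Extension: 1230 days (within the 1413-day cap) → +1230 days → 6 February 2032.
Processing Delay Credit: +786 days → 2 April 2034.

2034-04-02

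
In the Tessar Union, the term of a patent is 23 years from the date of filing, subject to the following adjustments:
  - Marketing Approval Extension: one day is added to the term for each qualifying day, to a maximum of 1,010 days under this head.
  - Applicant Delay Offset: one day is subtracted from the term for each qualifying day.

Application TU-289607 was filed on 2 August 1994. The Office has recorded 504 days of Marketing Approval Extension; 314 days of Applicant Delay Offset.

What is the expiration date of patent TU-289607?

2018-02-08

Base term: filing date + 23 years → 2 August 2017.
Marketing Approval Extension: 504 days (within the 1010-day cap) → +504 days → 19 December 2018.
Applicant Delay Offset: −314 days → 8 February 2018.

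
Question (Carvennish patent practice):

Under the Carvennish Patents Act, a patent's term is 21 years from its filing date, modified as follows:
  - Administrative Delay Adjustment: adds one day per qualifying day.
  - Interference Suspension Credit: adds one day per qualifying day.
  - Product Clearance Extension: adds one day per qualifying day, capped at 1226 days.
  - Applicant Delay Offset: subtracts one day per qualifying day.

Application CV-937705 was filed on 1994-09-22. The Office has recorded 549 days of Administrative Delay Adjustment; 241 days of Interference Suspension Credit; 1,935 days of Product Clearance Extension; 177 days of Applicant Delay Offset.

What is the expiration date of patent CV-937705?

Base term: filing date + 21 years → 22 September 2015.
Administrative Delay Adjustment: +549 days → 24 March 2017.
Interference Suspension Credit: +241 days → 20 November 2017.
Product Clearance Extension: 1935 days claimed exceeds the 1226-day cap, so +1226 days → 30 March 2021.
Applicant Delay Offset: −177 days → 4 October 2020.

October 4, 2020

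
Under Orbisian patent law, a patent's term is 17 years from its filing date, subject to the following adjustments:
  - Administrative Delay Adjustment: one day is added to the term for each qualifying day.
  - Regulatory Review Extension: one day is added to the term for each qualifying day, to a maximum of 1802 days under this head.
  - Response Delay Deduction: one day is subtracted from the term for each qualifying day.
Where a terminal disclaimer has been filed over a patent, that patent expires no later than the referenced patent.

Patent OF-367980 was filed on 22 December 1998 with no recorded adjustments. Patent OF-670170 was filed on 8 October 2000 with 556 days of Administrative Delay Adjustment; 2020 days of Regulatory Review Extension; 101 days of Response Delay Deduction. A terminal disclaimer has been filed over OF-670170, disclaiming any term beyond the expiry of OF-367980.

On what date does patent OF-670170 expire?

2015-12-22

Natural term of OF-670170:
  Base: filing + 17 years → 8 October 2017.
  Administrative Delay Adjustment: +556 days → 17 April 2019.
  Regulatory Review Extension: 2020 days claimed exceeds the 1802-day cap, so +1802 days → 23 March 2024.
  Response Delay Deduction: −101 days → 13 December 2023.
Expiry of referenced patent OF-367980:
  Base: filing + 17 years → 22 December 2015.
Terminal disclaimer: OF-670170 expires on the earlier of 13 December 2023 and 22 December 2015.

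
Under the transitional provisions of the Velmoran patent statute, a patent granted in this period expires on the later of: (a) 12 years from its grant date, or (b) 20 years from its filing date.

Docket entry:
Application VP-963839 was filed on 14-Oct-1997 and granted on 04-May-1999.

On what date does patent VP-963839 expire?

(a) grant + 12 years → 4 May 2011.
(b) filing + 20 years → 14 October 2017.
Later of the two: 14 October 2017.

October 14, 2017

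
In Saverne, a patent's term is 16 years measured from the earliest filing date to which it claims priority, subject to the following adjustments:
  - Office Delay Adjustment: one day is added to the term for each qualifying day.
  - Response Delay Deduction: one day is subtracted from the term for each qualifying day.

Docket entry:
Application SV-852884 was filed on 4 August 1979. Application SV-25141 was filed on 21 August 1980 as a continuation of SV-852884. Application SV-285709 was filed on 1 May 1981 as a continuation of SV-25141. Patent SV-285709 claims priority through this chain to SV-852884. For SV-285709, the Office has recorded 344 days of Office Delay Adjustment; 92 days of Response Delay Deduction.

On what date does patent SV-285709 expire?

1996-04-12

Earliest priority filing: 4 August 1979.
Base term: 4 August 1979 + 16 years → 4 August 1995.
Office Delay Adjustment: +344 days → 13 July 1996.
Response Delay Deduction: −92 days → 12 April 1996.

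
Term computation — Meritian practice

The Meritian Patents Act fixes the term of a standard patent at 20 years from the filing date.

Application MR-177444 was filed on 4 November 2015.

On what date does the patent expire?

Filing date + 20 years → 4 November 2035.

November 4, 2035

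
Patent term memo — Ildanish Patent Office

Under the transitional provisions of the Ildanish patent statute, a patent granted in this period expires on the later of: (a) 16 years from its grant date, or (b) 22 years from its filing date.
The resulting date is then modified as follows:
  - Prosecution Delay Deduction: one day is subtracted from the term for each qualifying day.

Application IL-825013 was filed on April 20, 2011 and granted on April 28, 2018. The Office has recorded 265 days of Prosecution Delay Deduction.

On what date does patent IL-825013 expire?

(a) grant + 16 years → 28 April 2034.
(b) filing + 22 years → 20 April 2033.
Later of the two: 28 April 2034.
Prosecution Delay Deduction: −265 days → 6 August 2033.

August 6, 2033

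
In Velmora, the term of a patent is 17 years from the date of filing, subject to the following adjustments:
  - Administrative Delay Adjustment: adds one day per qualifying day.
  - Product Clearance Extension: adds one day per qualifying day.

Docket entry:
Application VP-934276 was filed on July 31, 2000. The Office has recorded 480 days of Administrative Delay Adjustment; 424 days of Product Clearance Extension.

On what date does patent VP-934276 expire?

2020-01-21

Base term: filing date + 17 years → 31 July 2017.
Administrative Delay Adjustment: +480 days → 23 November 2018.
Product Clearance Extension: +424 days → 21 January 2020.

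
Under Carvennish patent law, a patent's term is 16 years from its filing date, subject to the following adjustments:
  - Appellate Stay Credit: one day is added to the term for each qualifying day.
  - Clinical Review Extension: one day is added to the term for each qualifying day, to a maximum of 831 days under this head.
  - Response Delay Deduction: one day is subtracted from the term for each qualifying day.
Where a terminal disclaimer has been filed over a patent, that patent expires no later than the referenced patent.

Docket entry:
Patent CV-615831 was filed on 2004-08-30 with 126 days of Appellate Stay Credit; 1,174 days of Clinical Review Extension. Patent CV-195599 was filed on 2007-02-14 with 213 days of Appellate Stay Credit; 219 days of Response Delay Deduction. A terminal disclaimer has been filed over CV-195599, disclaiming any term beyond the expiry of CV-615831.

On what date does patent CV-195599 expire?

Natural term of CV-195599:
  Base: filing + 16 years → 14 February 2023.
  Appellate Stay Credit: +213 days → 15 September 2023.
  Response Delay Deduction: −219 days → 8 February 2023.
Expiry of referenced patent CV-615831:
  Base: filing + 16 years → 30 August 2020.
  Appellate Stay Credit: +126 days → 3 January 2021.
  Clinical Review Extension: 1174 days claimed exceeds the 831-day cap, so +831 days → 14 April 2023.
Terminal disclaimer: CV-195599 expires on the earlier of 8 February 2023 and 14 April 2023.

2023-02-08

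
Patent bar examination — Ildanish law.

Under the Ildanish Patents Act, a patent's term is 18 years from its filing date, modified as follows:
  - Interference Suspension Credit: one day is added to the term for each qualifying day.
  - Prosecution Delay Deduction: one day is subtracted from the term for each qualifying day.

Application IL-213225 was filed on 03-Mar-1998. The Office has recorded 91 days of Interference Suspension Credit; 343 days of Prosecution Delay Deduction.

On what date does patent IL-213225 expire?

Base term: filing date + 18 years → 3 March 2016.
Interference Suspension Credit: +91 days → 2 June 2016.
Prosecution Delay Deduction: −343 days → 25 June 2015.

2015-06-25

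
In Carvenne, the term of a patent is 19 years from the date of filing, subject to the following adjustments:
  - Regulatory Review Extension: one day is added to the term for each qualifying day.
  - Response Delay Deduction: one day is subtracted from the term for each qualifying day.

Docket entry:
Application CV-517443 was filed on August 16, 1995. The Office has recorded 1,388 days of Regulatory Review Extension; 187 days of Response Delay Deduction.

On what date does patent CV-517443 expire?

November 29, 2017

Base term: filing date + 19 years → 16 August 2014.
Regulatory Review Extension: +1388 days → 4 June 2018.
Response Delay Deduction: −187 days → 29 November 2017.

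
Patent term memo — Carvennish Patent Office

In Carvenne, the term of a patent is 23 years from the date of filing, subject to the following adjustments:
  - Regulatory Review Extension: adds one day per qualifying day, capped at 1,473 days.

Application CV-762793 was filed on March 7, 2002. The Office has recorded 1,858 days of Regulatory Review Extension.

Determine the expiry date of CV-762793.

2029-03-19

Base term: filing date + 23 years → 7 March 2025.
Regulatory Review Extension: 1858 days claimed exceeds the 1473-day cap, so +1473 days → 19 March 2029.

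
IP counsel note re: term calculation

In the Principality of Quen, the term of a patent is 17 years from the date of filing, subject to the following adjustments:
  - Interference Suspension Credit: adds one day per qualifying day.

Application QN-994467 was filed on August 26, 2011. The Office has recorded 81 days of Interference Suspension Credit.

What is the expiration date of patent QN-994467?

Base term: filing date + 17 years → 26 August 2028.
Interference Suspension Credit: +81 days → 15 November 2028.

November 15, 2028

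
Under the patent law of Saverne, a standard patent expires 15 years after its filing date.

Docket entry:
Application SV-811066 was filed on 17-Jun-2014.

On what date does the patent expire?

2029-06-17

Filing date + 15 years → 17 June 2029.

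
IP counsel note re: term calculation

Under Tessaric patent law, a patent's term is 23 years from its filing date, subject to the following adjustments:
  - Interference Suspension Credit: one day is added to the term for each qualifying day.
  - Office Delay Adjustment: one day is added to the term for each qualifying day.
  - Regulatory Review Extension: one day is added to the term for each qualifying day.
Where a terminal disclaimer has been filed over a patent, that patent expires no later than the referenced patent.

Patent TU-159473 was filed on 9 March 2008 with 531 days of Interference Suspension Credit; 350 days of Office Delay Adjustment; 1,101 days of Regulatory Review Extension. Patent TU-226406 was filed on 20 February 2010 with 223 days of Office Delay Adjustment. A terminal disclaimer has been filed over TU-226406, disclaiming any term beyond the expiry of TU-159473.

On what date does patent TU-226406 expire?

2033-10-01

Natural term of TU-226406:
  Base: filing + 23 years → 20 February 2033.
  Office Delay Adjustment: +223 days → 1 October 2033.
Expiry of referenced patent TU-159473:
  Base: filing + 23 years → 9 March 2031.
  Interference Suspension Credit: +531 days → 21 August 2032.
  Office Delay Adjustment: +350 days → 6 August 2033.
  Regulatory Review Extension: +1101 days → 11 August 2036.
Terminal disclaimer: TU-226406 expires on the earlier of 1 October 2033 and 11 August 2036.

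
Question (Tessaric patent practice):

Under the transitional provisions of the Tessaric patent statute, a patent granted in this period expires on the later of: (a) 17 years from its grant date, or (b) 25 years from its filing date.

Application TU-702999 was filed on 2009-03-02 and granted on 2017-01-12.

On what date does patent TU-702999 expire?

(a) grant + 17 years → 12 January 2034.
(b) filing + 25 years → 2 March 2034.
Later of the two: 2 March 2034.

2034-03-02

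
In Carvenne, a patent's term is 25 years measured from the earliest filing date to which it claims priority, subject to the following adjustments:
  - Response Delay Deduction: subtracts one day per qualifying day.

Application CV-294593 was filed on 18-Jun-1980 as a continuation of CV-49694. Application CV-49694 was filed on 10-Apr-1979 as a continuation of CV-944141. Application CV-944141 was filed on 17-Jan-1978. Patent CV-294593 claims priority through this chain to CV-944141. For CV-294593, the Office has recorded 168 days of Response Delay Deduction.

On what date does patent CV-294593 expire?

Earliest priority filing: 17 January 1978.
Base term: 17 January 1978 + 25 years → 17 January 2003.
Response Delay Deduction: −168 days → 2 August 2002.

August 2, 2002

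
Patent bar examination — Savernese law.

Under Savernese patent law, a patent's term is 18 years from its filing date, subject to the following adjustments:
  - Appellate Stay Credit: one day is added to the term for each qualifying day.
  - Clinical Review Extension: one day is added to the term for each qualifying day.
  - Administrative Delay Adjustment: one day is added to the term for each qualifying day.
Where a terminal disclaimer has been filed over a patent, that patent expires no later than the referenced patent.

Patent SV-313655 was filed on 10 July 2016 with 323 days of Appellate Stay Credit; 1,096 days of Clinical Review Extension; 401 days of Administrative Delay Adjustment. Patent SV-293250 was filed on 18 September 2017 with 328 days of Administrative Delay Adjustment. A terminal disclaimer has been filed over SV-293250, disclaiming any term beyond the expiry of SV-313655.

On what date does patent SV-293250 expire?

Natural term of SV-293250:
  Base: filing + 18 years → 18 September 2035.
  Administrative Delay Adjustment: +328 days → 11 August 2036.
Expiry of referenced patent SV-313655:
  Base: filing + 18 years → 10 July 2034.
  Appellate Stay Credit: +323 days → 29 May 2035.
  Clinical Review Extension: +1096 days → 29 May 2038.
  Administrative Delay Adjustment: +401 days → 4 July 2039.
Terminal disclaimer: SV-293250 expires on the earlier of 11 August 2036 and 4 July 2039.

2036-08-11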